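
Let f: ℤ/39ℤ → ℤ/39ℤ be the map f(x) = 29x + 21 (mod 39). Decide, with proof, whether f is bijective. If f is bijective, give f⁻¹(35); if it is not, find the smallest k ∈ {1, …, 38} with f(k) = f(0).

Recall: f is injective when f(u) = f(v) forces u = v.
Suppose f(u) = f(v) in ℤ/39ℤ. Then 29u + 21 ≡ 29v + 21 (mod 39), thus 29(u − v) ≡ 0 (mod 39).
Since gcd(29, 39) = 1, 29 is invertible modulo 39, so u − v ≡ 0 (mod 39), i.e. u = v.
We now compute 29⁻¹ mod 39 explicitly. Euclid's algorithm: 39 = 1·29 + 10, 29 = 2·10 + 9, 10 = 1·9 + 1; back-substituting gives 1 = 35·29 − 26·39, so 29⁻¹ ≡ 35 (mod 39).
For any y ∈ ℤ/39ℤ, x = 35(y − 21) mod 39 satisfies f(x) = 29·35(y − 21) + 21 ≡ y (since 29·35 ≡ 1 mod 39). So every y has a preimage.
So f is bijective.
Since f is bijective, we find f⁻¹(35): we need 29x ≡ 35 − 21 ≡ 14 (mod 39). Using 29⁻¹ = 35: x ≡ 35·14 = 490 = 12·39 + 22, so x = 22.
Check: f(22) = 29·22 + 21 = 659 = 16·39 + 35 ≡ 35 (mod 39).

22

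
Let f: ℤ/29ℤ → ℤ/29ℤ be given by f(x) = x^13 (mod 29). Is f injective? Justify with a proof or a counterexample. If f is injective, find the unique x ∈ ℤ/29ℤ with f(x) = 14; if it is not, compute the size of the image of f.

Since 29 is prime, the nonzero elements of ℤ/29ℤ form a cyclic group of order 28.
As gcd(13, 28) = 1, raising to the 13th power is a bijection on this group: if x_1^13 ≡ x_2^13 then (x_1x_2^{−1})^13 = 1, and the only element of order dividing gcd(13, 28) = 1 is 1, so x_1 = x_2.
With f(0) = 0 this makes f injective on all of ℤ/29ℤ, hence bijective (finite equal-size domain and codomain). In particular f is injective.
Since f is injective, we find the preimage of 14. The inverse of x ↦ x^13 on (ℤ/29ℤ)^× is x ↦ x^13, because 13·13 = 169 = 6·28 + 1 ≡ 1 (mod 28) and x^{28} = 1 for x ≠ 0 (Fermat). So f⁻¹(14) = 14^13 mod 29.
Repeated squaring mod 29: 14^1 ≡ 14, 14^2 ≡ 14² = 196 ≡ 22, 14^4 ≡ 22² = 484 ≡ 20, 14^8 ≡ 20² = 400 ≡ 23. Since 13 = 8 + 4 + 1, 14^13 ≡ 23·20·14: 23·20 = 460 ≡ 25, then 25·14 = 350 ≡ 2. So 14^13 ≡ 2 (mod 29).
Hence f⁻¹(14) = 2.

2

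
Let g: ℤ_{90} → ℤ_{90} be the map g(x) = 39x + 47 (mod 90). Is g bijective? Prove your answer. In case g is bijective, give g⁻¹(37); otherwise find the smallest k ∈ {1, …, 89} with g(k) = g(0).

30

Recall: g is injective when g(a) = g(b) forces a = b.
We have gcd(39, 90) = 3 > 1. Taking a = 0 and b = 30: g(0) = 47 and g(30) = 39·30 + 47 = 1217 ≡ 47 (mod 90).
So g(0) = g(30) while 0 ≠ 30, hence g is not injective, hence not bijective.
Since g is not bijective, we find the least positive k with g(k) = g(0): this means 39k ≡ 0 (mod 90), i.e. 90 ∣ 39k. Since gcd(39, 90) = 3, dividing through by 3 this holds exactly when 30 ∣ 13k, and as gcd(13, 30) = 1, exactly when 30 ∣ k.
The smallest positive such k is 30.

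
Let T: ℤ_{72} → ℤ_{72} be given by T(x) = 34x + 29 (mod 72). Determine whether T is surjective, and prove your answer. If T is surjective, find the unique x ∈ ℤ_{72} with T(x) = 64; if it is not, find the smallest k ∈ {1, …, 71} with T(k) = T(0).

Since gcd(34, 72) = 2, we have 34x ≡ 0 (mod 2) for all x, so T(x) ≡ 1 (mod 2).
But 0 ≢ 1 (mod 2), so 0 ∈ ℤ_{72} has no preimage. Hence T is not surjective.
Since T is not surjective, we find the least positive k with T(k) = T(0): this means 34k ≡ 0 (mod 72), i.e. 72 ∣ 34k. Since gcd(34, 72) = 2, dividing through by 2 this holds exactly when 36 ∣ 17k, and as gcd(17, 36) = 1, exactly when 36 ∣ k.
The smallest positive such k is 36.

36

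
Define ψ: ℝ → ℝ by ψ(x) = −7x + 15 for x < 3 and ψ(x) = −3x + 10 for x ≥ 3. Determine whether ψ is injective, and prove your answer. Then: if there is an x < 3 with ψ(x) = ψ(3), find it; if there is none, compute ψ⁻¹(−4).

2

Both pieces are strictly decreasing (slopes −7 and −3), so each is injective on its own interval.
The left piece maps (−∞, 3) onto (−6, ∞); the right piece maps [3, ∞) onto (−∞, 1].
These images overlap. In particular ψ(3) = 1 (right piece), and solving −7x + 15 = 1 on the left piece gives x = 2 < 3.
So ψ(2) = ψ(3) with 2 ≠ 3, and ψ is not injective. This x = 2 is the requested value below 3.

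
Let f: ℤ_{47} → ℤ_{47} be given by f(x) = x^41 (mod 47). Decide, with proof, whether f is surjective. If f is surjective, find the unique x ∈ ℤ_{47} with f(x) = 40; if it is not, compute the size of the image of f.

29

Since 47 is prime, the nonzero elements of ℤ_{47} form a cyclic group of order 46.
As gcd(41, 46) = 1, raising to the 41st power is a bijection on this group: if u^41 ≡ v^41 then (uv^{−1})^41 = 1, and the only element of order dividing gcd(41, 46) = 1 is 1, so u = v.
With f(0) = 0 this makes f injective on all of ℤ_{47}, hence bijective (finite equal-size domain and codomain). In particular f is surjective.
Since f is surjective, we find the preimage of 40. The inverse of x ↦ x^41 on (ℤ_{47})^× is x ↦ x^9, because 41·9 = 369 = 8·46 + 1 ≡ 1 (mod 46) and x^{46} = 1 for x ≠ 0 (Fermat). So f⁻¹(40) = 40^9 mod 47.
Repeated squaring mod 47: 40^1 ≡ 40, 40^2 ≡ 40² = 1600 ≡ 2, 40^4 ≡ 2² = 4, 40^8 ≡ 4² = 16. Since 9 = 8 + 1, 40^9 ≡ 16·40: 16·40 = 640 ≡ 29. So 40^9 ≡ 29 (mod 47).
Hence f⁻¹(40) = 29.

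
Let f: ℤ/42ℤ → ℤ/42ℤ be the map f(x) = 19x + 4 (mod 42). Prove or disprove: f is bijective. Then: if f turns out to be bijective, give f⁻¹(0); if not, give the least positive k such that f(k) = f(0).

Suppose f(s) = f(t) in ℤ/42ℤ. Then 19s + 4 ≡ 19t + 4 (mod 42), thus 19(s − t) ≡ 0 (mod 42).
Since gcd(19, 42) = 1, 19 is invertible modulo 42, thus s − t ≡ 0 (mod 42), i.e. s = t.
We now compute 19⁻¹ mod 42 explicitly. Euclid's algorithm: 42 = 2·19 + 4, 19 = 4·4 + 3, 4 = 1·3 + 1; back-substituting gives 1 = 31·19 − 14·42, so 19⁻¹ ≡ 31 (mod 42).
For any y ∈ ℤ/42ℤ, x = 31(y − 4) mod 42 satisfies f(x) = 19·31(y − 4) + 4 ≡ y (since 19·31 ≡ 1 mod 42). So every y has a preimage.
Therefore f is bijective.
Since f is bijective, we find f⁻¹(0): we need 19x ≡ 0 − 4 ≡ 38 (mod 42). Using 19⁻¹ = 31: x ≡ 31·38 = 1178 = 28·42 + 2, so x = 2.
Check: f(2) = 19·2 + 4 = 42 = 1·42 + 0 ≡ 0 (mod 42).

2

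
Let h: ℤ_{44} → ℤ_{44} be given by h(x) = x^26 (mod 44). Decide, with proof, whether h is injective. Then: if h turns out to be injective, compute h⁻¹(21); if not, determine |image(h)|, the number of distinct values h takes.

12

h(10): Repeated squaring mod 44: 10^1 ≡ 10, 10^2 ≡ 10² = 100 ≡ 12, 10^4 ≡ 12² = 144 ≡ 12, 10^8 ≡ 12² = 144 ≡ 12, 10^16 ≡ 12² = 144 ≡ 12. Since 26 = 16 + 8 + 2, 10^26 ≡ 12·12·12: 12·12 = 144 ≡ 12, then 12·12 = 144 ≡ 12. So 10^26 ≡ 12 (mod 44).
h(12): Repeated squaring mod 44: 12^1 ≡ 12, 12^2 ≡ 12² = 144 ≡ 12, 12^4 ≡ 12² = 144 ≡ 12, 12^8 ≡ 12² = 144 ≡ 12, 12^16 ≡ 12² = 144 ≡ 12. Since 26 = 16 + 8 + 2, 12^26 ≡ 12·12·12: 12·12 = 144 ≡ 12, then 12·12 = 144 ≡ 12. So 12^26 ≡ 12 (mod 44).
So h(10) = h(12) = 12 while 10 ≠ 12, therefore h is not injective.
Since h is not injective, we determine |image(h)|. Computing x^26 mod 44 for each x (by repeated squaring, reducing mod 44 at every step), the values h(0), h(1), …, h(43) are: 0, 1, 20, 25, 4, 5, 16, 37, 36, 9, 12, 33, 12, 9, 36, 37, 16, 5, 4, 25, 20, 1, 0, 1, 20, 25, 4, 5, 16, 37, 36, 9, 12, 33, 12, 9, 36, 37, 16, 5, 4, 25, 20, 1.
The distinct values are {0, 1, 4, 5, 9, 12, 16, 20, 25, 33, 36, 37}; there are 12 of them.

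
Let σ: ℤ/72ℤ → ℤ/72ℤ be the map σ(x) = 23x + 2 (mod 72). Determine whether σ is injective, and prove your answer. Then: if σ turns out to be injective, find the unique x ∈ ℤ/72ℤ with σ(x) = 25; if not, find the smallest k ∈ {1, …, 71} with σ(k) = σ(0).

1

Suppose σ(u) = σ(v) in ℤ/72ℤ. Then 23u + 2 ≡ 23v + 2 (mod 72), thus 23(u − v) ≡ 0 (mod 72).
Since gcd(23, 72) = 1, 23 is invertible modulo 72, thus u − v ≡ 0 (mod 72), i.e. u = v.
Hence σ is injective.
We now compute 23⁻¹ mod 72 explicitly. Euclid's algorithm: 72 = 3·23 + 3, 23 = 7·3 + 2, 3 = 1·2 + 1; back-substituting gives 1 = 47·23 − 15·72, so 23⁻¹ ≡ 47 (mod 72).
Since σ is injective, we compute σ⁻¹(25): solve 23x + 2 ≡ 25 (mod 72), i.e. 23x ≡ 23 (mod 72).
Multiplying by 23⁻¹ = 47 gives x ≡ 47·23 = 1081 = 15·72 + 1 ≡ 1 (mod 72).
Check: σ(1) = 23·1 + 2 = 25 ≡ 25 (mod 72).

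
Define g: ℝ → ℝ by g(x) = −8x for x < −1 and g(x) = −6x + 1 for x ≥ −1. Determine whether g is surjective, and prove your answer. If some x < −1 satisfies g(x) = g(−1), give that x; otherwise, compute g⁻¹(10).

Both pieces are strictly decreasing (slopes −8 and −6), so each is injective on its own interval.
The left piece maps (−∞, −1) onto (8, ∞); the right piece maps [−1, ∞) onto (−∞, 7].
The union (8, ∞) ∪ (−∞, 7] omits the interval between 8 and 7; in particular 8 has no preimage. So g is not surjective.
Because the two images are disjoint, no x < −1 has g(x) = g(−1), so we compute g⁻¹(10): 10 lies in (8, ∞), so solve −8x = 10: x = (10 − 0)/(−8) = −5/4.

-5/4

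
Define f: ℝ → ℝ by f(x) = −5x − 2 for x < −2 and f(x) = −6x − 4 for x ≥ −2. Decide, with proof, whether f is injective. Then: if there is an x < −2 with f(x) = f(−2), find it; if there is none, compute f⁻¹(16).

Both pieces are strictly decreasing (slopes −5 and −6), so each is injective on its own interval.
The left piece maps (−∞, −2) onto (8, ∞); the right piece maps [−2, ∞) onto (−∞, 8].
These images are disjoint, so no value is attained by both pieces. Therefore f is injective.
Because the two images are disjoint, no x < −2 has f(x) = f(−2), so we compute f⁻¹(16): 16 lies in (8, ∞), so solve −5x − 2 = 16: x = (16 + 2)/(−5) = −18/5.

-18/5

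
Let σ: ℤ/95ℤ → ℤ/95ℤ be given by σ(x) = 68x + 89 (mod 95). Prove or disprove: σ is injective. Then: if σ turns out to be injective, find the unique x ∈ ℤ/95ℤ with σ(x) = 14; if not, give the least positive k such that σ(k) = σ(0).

Suppose σ(x_1) = σ(x_2) in ℤ/95ℤ. Then 68x_1 + 89 ≡ 68x_2 + 89 (mod 95), therefore 68(x_1 − x_2) ≡ 0 (mod 95).
Since gcd(68, 95) = 1, 68 is invertible modulo 95, therefore x_1 − x_2 ≡ 0 (mod 95), i.e. x_1 = x_2.
Thus σ is injective.
We now compute 68⁻¹ mod 95 explicitly. Euclid's algorithm: 95 = 1·68 + 27, 68 = 2·27 + 14, 27 = 1·14 + 13, 14 = 1·13 + 1; back-substituting gives 1 = 7·68 − 5·95, so 68⁻¹ ≡ 7 (mod 95).
Since σ is injective, we find σ⁻¹(14): we need 68x ≡ 14 − 89 ≡ 20 (mod 95). Using 68⁻¹ = 7: x ≡ 7·20 = 140 = 1·95 + 45, so x = 45.
Check: σ(45) = 68·45 + 89 = 3149 = 33·95 + 14 ≡ 14 (mod 95).

45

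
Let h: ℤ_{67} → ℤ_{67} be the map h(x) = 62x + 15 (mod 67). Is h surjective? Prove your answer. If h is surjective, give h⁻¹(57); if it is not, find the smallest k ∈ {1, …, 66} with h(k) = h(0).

5

Since gcd(62, 67) = 1, 62 is invertible modulo 67. Euclid's algorithm: 67 = 1·62 + 5, 62 = 12·5 + 2, 5 = 2·2 + 1; back-substituting gives 1 = 40·62 − 37·67, so 62⁻¹ ≡ 40 (mod 67).
For any y ∈ ℤ_{67}, x = 40(y − 15) mod 67 satisfies h(x) = 62·40(y − 15) + 15 ≡ y (since 62·40 ≡ 1 mod 67). So every y has a preimage.
Therefore h is surjective.
Since h is surjective, we compute h⁻¹(57): solve 62x + 15 ≡ 57 (mod 67), i.e. 62x ≡ 42 (mod 67).
Multiplying by 62⁻¹ = 40 gives x ≡ 40·42 = 1680 = 25·67 + 5 ≡ 5 (mod 67).
Check: h(5) = 62·5 + 15 = 325 = 4·67 + 57 ≡ 57 (mod 67).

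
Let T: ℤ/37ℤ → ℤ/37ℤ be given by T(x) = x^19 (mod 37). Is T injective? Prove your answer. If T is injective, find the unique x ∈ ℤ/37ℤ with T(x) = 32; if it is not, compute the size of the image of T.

Since 37 is prime, the nonzero elements of ℤ/37ℤ form a cyclic group of order 36.
As gcd(19, 36) = 1, raising to the 19th power is a bijection on this group: if x_1^19 ≡ x_2^19 then (x_1x_2^{−1})^19 = 1, and the only element of order dividing gcd(19, 36) = 1 is 1, so x_1 = x_2.
With T(0) = 0 this makes T injective on all of ℤ/37ℤ, hence bijective (finite equal-size domain and codomain). In particular T is injective.
Since T is injective, we find the preimage of 32. The inverse of x ↦ x^19 on (ℤ/37ℤ)^× is x ↦ x^19, because 19·19 = 361 = 10·36 + 1 ≡ 1 (mod 36) and x^{36} = 1 for x ≠ 0 (Fermat). So T⁻¹(32) = 32^19 mod 37.
Repeated squaring mod 37: 32^1 ≡ 32, 32^2 ≡ 32² = 1024 ≡ 25, 32^4 ≡ 25² = 625 ≡ 33, 32^8 ≡ 33² = 1089 ≡ 16, 32^16 ≡ 16² = 256 ≡ 34. Since 19 = 16 + 2 + 1, 32^19 ≡ 34·25·32: 34·25 = 850 ≡ 36, then 36·32 = 1152 ≡ 5. So 32^19 ≡ 5 (mod 37).
Hence T⁻¹(32) = 5.

5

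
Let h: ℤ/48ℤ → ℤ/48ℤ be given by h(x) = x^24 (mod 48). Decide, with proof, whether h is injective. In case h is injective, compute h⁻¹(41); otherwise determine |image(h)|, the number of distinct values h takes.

4

h(2): Repeated squaring mod 48: 2^1 ≡ 2, 2^2 ≡ 2² = 4, 2^4 ≡ 4² = 16, 2^8 ≡ 16² = 256 ≡ 16, 2^16 ≡ 16² = 256 ≡ 16. Since 24 = 16 + 8, 2^24 ≡ 16·16: 16·16 = 256 ≡ 16. So 2^24 ≡ 16 (mod 48).
h(4): Repeated squaring mod 48: 4^1 ≡ 4, 4^2 ≡ 4² = 16, 4^4 ≡ 16² = 256 ≡ 16, 4^8 ≡ 16² = 256 ≡ 16, 4^16 ≡ 16² = 256 ≡ 16. Since 24 = 16 + 8, 4^24 ≡ 16·16: 16·16 = 256 ≡ 16. So 4^24 ≡ 16 (mod 48).
So h(2) = h(4) = 16 while 2 ≠ 4, hence h is not injective.
Since h is not injective, we determine |image(h)|. Computing x^24 mod 48 for each x (by repeated squaring, reducing mod 48 at every step), the values h(0), h(1), …, h(47) are: 0, 1, 16, 33, 16, 1, 0, 1, 16, 33, 16, 1, 0, 1, 16, 33, 16, 1, 0, 1, 16, 33, 16, 1, 0, 1, 16, 33, 16, 1, 0, 1, 16, 33, 16, 1, 0, 1, 16, 33, 16, 1, 0, 1, 16, 33, 16, 1.
The distinct values are {0, 1, 16, 33}; there are 4 of them.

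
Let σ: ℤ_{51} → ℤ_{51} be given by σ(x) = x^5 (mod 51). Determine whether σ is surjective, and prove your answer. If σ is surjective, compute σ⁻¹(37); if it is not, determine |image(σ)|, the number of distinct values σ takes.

Computing x^5 mod 51 for each x (by repeated squaring, reducing mod 51 at every step), the values σ(0), σ(1), …, σ(50) are: 0, 1, 32, 39, 4, 14, 24, 28, 26, 42, 40, 44, 3, 13, 29, 36, 16, 17, 18, 49, 5, 21, 31, 41, 45, 43, 8, 6, 10, 20, 30, 46, 2, 33, 34, 35, 15, 22, 38, 48, 7, 11, 9, 25, 23, 27, 37, 47, 12, 19, 50.
Every element of ℤ_{51} appears exactly once in this list, so σ is a bijection, and in particular surjective.
Since σ is surjective, we read off the preimage of 37 from the same table: σ(46) = 37, so σ⁻¹(37) = 46.

46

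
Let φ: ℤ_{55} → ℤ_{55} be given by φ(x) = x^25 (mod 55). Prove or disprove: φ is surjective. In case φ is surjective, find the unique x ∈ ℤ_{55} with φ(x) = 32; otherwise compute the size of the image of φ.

15

φ(2): Repeated squaring mod 55: 2^1 ≡ 2, 2^2 ≡ 2² = 4, 2^4 ≡ 4² = 16, 2^8 ≡ 16² = 256 ≡ 36, 2^16 ≡ 36² = 1296 ≡ 31. Since 25 = 16 + 8 + 1, 2^25 ≡ 31·36·2: 31·36 = 1116 ≡ 16, then 16·2 = 32. So 2^25 ≡ 32 (mod 55).
φ(7): Repeated squaring mod 55: 7^1 ≡ 7, 7^2 ≡ 7² = 49, 7^4 ≡ 49² = 2401 ≡ 36, 7^8 ≡ 36² = 1296 ≡ 31, 7^16 ≡ 31² = 961 ≡ 26. Since 25 = 16 + 8 + 1, 7^25 ≡ 26·31·7: 26·31 = 806 ≡ 36, then 36·7 = 252 ≡ 32. So 7^25 ≡ 32 (mod 55).
So φ(2) = φ(7) = 32 while 2 ≠ 7, therefore φ is not injective.
A non-injective map from the 55-element set ℤ_{55} to itself takes at most 54 distinct values, so it cannot be surjective. Therefore φ is not surjective.
Since φ is not surjective, we determine |image(φ)|. Computing x^25 mod 55 for each x (by repeated squaring, reducing mod 55 at every step), the values φ(0), φ(1), …, φ(54) are: 0, 1, 32, 23, 34, 45, 21, 32, 43, 34, 10, 11, 12, 43, 34, 45, 1, 32, 43, 54, 45, 21, 22, 23, 54, 45, 1, 12, 43, 54, 10, 1, 32, 33, 34, 10, 1, 12, 23, 54, 10, 21, 12, 43, 44, 45, 21, 12, 23, 34, 10, 21, 32, 23, 54.
The distinct values are {0, 1, 10, 11, 12, 21, 22, 23, 32, 33, 34, 43, 44, 45, 54}; there are 15 of them.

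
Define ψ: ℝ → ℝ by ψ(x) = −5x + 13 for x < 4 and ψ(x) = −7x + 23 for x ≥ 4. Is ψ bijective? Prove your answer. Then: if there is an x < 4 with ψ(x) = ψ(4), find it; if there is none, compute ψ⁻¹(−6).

Both pieces are strictly decreasing (slopes −5 and −7), so each is injective on its own interval.
The left piece maps (−∞, 4) onto (−7, ∞); the right piece maps [4, ∞) onto (−∞, −5].
These images overlap. In particular ψ(4) = −5 (right piece), and solving −5x + 13 = −5 on the left piece gives x = 18/5 < 4.
So ψ(18/5) = ψ(4) with 18/5 ≠ 4, and ψ is not injective, hence not bijective. This x = 18/5 is the requested value below 4.

18/5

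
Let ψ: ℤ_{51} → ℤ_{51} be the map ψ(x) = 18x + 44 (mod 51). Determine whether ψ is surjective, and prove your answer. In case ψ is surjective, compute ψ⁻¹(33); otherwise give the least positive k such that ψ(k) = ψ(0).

17

Recall that surjectivity means every element of the codomain has a preimage under ψ.
Since gcd(18, 51) = 3, we have 18x ≡ 0 (mod 3) for all x, so ψ(x) ≡ 2 (mod 3).
But 0 ≢ 2 (mod 3), so 0 ∈ ℤ_{51} has no preimage. Thus ψ is not surjective.
Since ψ is not surjective, we find the least positive k with ψ(k) = ψ(0): this means 18k ≡ 0 (mod 51), i.e. 51 ∣ 18k. Since gcd(18, 51) = 3, dividing through by 3 this holds exactly when 17 ∣ 6k, and as gcd(6, 17) = 1, exactly when 17 ∣ k.
The smallest positive such k is 17.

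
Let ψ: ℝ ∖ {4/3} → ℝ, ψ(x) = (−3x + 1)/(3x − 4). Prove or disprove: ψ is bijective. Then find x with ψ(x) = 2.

1

If ψ(x) = −1, cross-multiplying gives 3(−3x + 1) = −3(3x − 4), which simplifies to 3 = 12 — false.  So −1 has no preimage and ψ is not surjective.
Hence ψ is not bijective.
Solving ψ(x) = 2: cross-multiplying gives −3x + 1 = 2(3x − 4), which rearranges to −9x = −9, so x = 1.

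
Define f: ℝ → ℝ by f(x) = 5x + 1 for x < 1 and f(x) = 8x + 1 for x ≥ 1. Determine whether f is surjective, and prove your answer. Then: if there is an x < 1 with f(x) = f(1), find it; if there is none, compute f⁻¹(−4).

-1

Both pieces are strictly increasing (slopes 5 and 8), so each is injective on its own interval.
The left piece maps (−∞, 1) onto (−∞, 6); the right piece maps [1, ∞) onto [9, ∞).
The union (−∞, 6) ∪ [9, ∞) omits the interval between 6 and 9; in particular 6 has no preimage. So f is not surjective.
Because the two images are disjoint, no x < 1 has f(x) = f(1), so we compute f⁻¹(−4): −4 lies in (−∞, 6), so solve 5x + 1 = −4: x = (−4 − 1)/5 = −1.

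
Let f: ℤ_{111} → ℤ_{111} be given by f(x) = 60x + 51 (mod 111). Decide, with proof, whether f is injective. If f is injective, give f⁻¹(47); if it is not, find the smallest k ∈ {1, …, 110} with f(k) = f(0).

Recall that f is injective when f(s) = f(t) forces s = t.
We have gcd(60, 111) = 3 > 1. Taking s = 0 and t = 37: f(0) = 51 and f(37) = 60·37 + 51 = 2271 ≡ 51 (mod 111).
So f(0) = f(37) while 0 ≠ 37, so f is not injective.
Since f is not injective, we find the least positive k with f(k) = f(0): this means 60k ≡ 0 (mod 111), i.e. 111 ∣ 60k. Since gcd(60, 111) = 3, dividing through by 3 this holds exactly when 37 ∣ 20k, and as gcd(20, 37) = 1, exactly when 37 ∣ k.
The smallest positive such k is 37.

37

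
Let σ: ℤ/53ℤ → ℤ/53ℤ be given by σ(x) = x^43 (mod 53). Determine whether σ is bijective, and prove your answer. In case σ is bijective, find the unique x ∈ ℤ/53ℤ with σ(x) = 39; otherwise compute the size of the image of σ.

22

Since 53 is prime, the nonzero elements of ℤ/53ℤ form a cyclic group of order 52.
As gcd(43, 52) = 1, raising to the 43rd power is a bijection on this group: if x_1^43 ≡ x_2^43 then (x_1x_2^{−1})^43 = 1, and the only element of order dividing gcd(43, 52) = 1 is 1, so x_1 = x_2.
With σ(0) = 0 this makes σ injective on all of ℤ/53ℤ, hence bijective (finite equal-size domain and codomain). In particular σ is bijective.
Since σ is bijective, we find the preimage of 39. The inverse of x ↦ x^43 on (ℤ/53ℤ)^× is x ↦ x^23, because 43·23 = 989 = 19·52 + 1 ≡ 1 (mod 52) and x^{52} = 1 for x ≠ 0 (Fermat). So σ⁻¹(39) = 39^23 mod 53.
Repeated squaring mod 53: 39^1 ≡ 39, 39^2 ≡ 39² = 1521 ≡ 37, 39^4 ≡ 37² = 1369 ≡ 44, 39^8 ≡ 44² = 1936 ≡ 28, 39^16 ≡ 28² = 784 ≡ 42. Since 23 = 16 + 4 + 2 + 1, 39^23 ≡ 42·44·37·39: 42·44 = 1848 ≡ 46, then 46·37 = 1702 ≡ 6, then 6·39 = 234 ≡ 22. So 39^23 ≡ 22 (mod 53).
Hence σ⁻¹(39) = 22.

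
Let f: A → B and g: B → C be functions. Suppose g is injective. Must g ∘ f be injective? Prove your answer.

No. Take A = {1, 2}, B = C = {1, 2, 3, 4, 5}, f(1) = f(2) = 1, and g = identity (injective).
Then (g ∘ f)(1) = (g ∘ f)(2) = 1 with 1 ≠ 2, so g ∘ f is not injective.

not injective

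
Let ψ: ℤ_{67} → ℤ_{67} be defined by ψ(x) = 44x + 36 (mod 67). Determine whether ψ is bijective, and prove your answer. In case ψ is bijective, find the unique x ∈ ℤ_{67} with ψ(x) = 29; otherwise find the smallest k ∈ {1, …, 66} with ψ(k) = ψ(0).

44

Suppose ψ(a) = ψ(b) in ℤ_{67}. Then 44a + 36 ≡ 44b + 36 (mod 67), thus 44(a − b) ≡ 0 (mod 67).
Since gcd(44, 67) = 1, 44 is invertible modulo 67, therefore a − b ≡ 0 (mod 67), i.e. a = b.
We now compute 44⁻¹ mod 67 explicitly. Euclid's algorithm: 67 = 1·44 + 23, 44 = 1·23 + 21, 23 = 1·21 + 2, 21 = 10·2 + 1; back-substituting gives 1 = 32·44 − 21·67, so 44⁻¹ ≡ 32 (mod 67).
For any y ∈ ℤ_{67}, x = 32(y − 36) mod 67 satisfies ψ(x) = 44·32(y − 36) + 36 ≡ y (since 44·32 ≡ 1 mod 67). So every y has a preimage.
Thus ψ is bijective.
Since ψ is bijective, we compute ψ⁻¹(29): solve 44x + 36 ≡ 29 (mod 67), i.e. 44x ≡ 60 (mod 67).
Multiplying by 44⁻¹ = 32 gives x ≡ 32·60 = 1920 = 28·67 + 44 ≡ 44 (mod 67).
Check: ψ(44) = 44·44 + 36 = 1972 = 29·67 + 29 ≡ 29 (mod 67).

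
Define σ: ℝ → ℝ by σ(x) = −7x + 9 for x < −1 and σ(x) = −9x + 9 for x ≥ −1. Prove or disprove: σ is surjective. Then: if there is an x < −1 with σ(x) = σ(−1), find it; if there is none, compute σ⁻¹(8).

Both pieces are strictly decreasing (slopes −7 and −9), so each is injective on its own interval.
The left piece maps (−∞, −1) onto (16, ∞); the right piece maps [−1, ∞) onto (−∞, 18].
The union (16, ∞) ∪ (−∞, 18] covers ℝ, so σ is surjective.
For the follow-up: the images overlap, so an x < −1 with σ(x) = σ(−1) exists. σ(−1) = 18; solving −7x + 9 = 18 for x < −1 gives x = (18 − 9)/(−7) = −9/7.

-9/7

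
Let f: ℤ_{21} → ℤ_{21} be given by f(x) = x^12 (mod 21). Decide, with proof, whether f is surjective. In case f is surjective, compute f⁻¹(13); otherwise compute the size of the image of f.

4

f(1) = 1^12 = 1.
f(2): Repeated squaring mod 21: 2^1 ≡ 2, 2^2 ≡ 2² = 4, 2^4 ≡ 4² = 16, 2^8 ≡ 16² = 256 ≡ 4. Since 12 = 8 + 4, 2^12 ≡ 4·16: 4·16 = 64 ≡ 1. So 2^12 ≡ 1 (mod 21).
So f(1) = f(2) = 1 while 1 ≠ 2, hence f is not injective.
A non-injective map from the 21-element set ℤ_{21} to itself takes at most 20 distinct values, so it cannot be surjective. Therefore f is not surjective.
Since f is not surjective, we determine |image(f)|. Computing x^12 mod 21 for each x (by repeated squaring, reducing mod 21 at every step), the values f(0), f(1), …, f(20) are: 0, 1, 1, 15, 1, 1, 15, 7, 1, 15, 1, 1, 15, 1, 7, 15, 1, 1, 15, 1, 1.
The distinct values are {0, 1, 7, 15}; there are 4 of them.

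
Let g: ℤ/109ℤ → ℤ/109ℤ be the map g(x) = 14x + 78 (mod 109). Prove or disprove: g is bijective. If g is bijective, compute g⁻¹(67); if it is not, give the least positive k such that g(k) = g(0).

Recall: g is injective if g(a) = g(b) implies a = b.
If g(a) = g(b), then 14a ≡ 14b (mod 109). Because gcd(14, 109) = 1, we may cancel 14 to get a ≡ b (mod 109).
We now compute 14⁻¹ mod 109 explicitly. Euclid's algorithm: 109 = 7·14 + 11, 14 = 1·11 + 3, 11 = 3·3 + 2, 3 = 1·2 + 1; back-substituting gives 1 = 39·14 − 5·109, so 14⁻¹ ≡ 39 (mod 109).
For any y ∈ ℤ/109ℤ, x = 39(y − 78) mod 109 satisfies g(x) = 14·39(y − 78) + 78 ≡ y (since 14·39 ≡ 1 mod 109). So every y has a preimage.
So g is bijective.
Since g is bijective, we compute g⁻¹(67): solve 14x + 78 ≡ 67 (mod 109), i.e. 14x ≡ 98 (mod 109).
Multiplying by 14⁻¹ = 39 gives x ≡ 39·98 = 3822 = 35·109 + 7 ≡ 7 (mod 109).
Check: g(7) = 14·7 + 78 = 176 = 1·109 + 67 ≡ 67 (mod 109).

7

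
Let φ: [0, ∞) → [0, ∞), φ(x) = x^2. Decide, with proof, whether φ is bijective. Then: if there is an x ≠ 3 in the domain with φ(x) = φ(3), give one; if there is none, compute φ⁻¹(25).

On [0, ∞), x ↦ x^2 is strictly increasing (injective) and for any y ∈ [0, ∞) the 2nd root y^{1/2} lies in [0, ∞) (surjective). So φ is bijective.
Since x ↦ x^2 is strictly increasing on [0, ∞), it is injective there, so no x ≠ 3 in the domain has φ(x) = φ(3). We therefore compute φ⁻¹(25) = 25^{1/2} = 5 (indeed 5^2 = 25).

5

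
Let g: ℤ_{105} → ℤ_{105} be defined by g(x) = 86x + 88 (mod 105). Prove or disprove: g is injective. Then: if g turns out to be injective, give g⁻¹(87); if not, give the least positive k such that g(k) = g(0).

94

Suppose g(x_1) = g(x_2) in ℤ_{105}. Then 86x_1 + 88 ≡ 86x_2 + 88 (mod 105), hence 86(x_1 − x_2) ≡ 0 (mod 105).
Since gcd(86, 105) = 1, 86 is invertible modulo 105, so x_1 − x_2 ≡ 0 (mod 105), i.e. x_1 = x_2.
So g is injective.
We now compute 86⁻¹ mod 105 explicitly. Euclid's algorithm: 105 = 1·86 + 19, 86 = 4·19 + 10, 19 = 1·10 + 9, 10 = 1·9 + 1; back-substituting gives 1 = 11·86 − 9·105, so 86⁻¹ ≡ 11 (mod 105).
Since g is injective, we find g⁻¹(87): we need 86x ≡ 87 − 88 ≡ 104 (mod 105). Using 86⁻¹ = 11: x ≡ 11·104 = 1144 = 10·105 + 94, so x = 94.
Check: g(94) = 86·94 + 88 = 8172 = 77·105 + 87 ≡ 87 (mod 105).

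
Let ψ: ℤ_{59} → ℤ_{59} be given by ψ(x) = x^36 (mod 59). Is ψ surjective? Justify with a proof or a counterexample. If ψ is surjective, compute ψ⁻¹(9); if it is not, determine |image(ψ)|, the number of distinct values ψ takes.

ψ(29): Repeated squaring mod 59: 29^1 ≡ 29, 29^2 ≡ 29² = 841 ≡ 15, 29^4 ≡ 15² = 225 ≡ 48, 29^8 ≡ 48² = 2304 ≡ 3, 29^16 ≡ 3² = 9, 29^32 ≡ 9² = 81 ≡ 22. Since 36 = 32 + 4, 29^36 ≡ 22·48: 22·48 = 1056 ≡ 53. So 29^36 ≡ 53 (mod 59).
ψ(30): Repeated squaring mod 59: 30^1 ≡ 30, 30^2 ≡ 30² = 900 ≡ 15, 30^4 ≡ 15² = 225 ≡ 48, 30^8 ≡ 48² = 2304 ≡ 3, 30^16 ≡ 3² = 9, 30^32 ≡ 9² = 81 ≡ 22. Since 36 = 32 + 4, 30^36 ≡ 22·48: 22·48 = 1056 ≡ 53. So 30^36 ≡ 53 (mod 59).
So ψ(29) = ψ(30) = 53 while 29 ≠ 30, thus ψ is not injective.
A non-injective map from the 59-element set ℤ_{59} to itself takes at most 58 distinct values, so it cannot be surjective. Hence ψ is not surjective.
Since ψ is not surjective, we determine |image(ψ)|. Computing x^36 mod 59 for each x (by repeated squaring, reducing mod 59 at every step), the values ψ(0), ψ(1), …, ψ(58) are: 0, 1, 49, 4, 41, 9, 19, 21, 3, 16, 28, 57, 46, 48, 26, 36, 29, 45, 17, 27, 15, 25, 20, 7, 12, 22, 51, 5, 35, 53, 53, 35, 5, 51, 22, 12, 7, 20, 25, 15, 27, 17, 45, 29, 36, 26, 48, 46, 57, 28, 16, 3, 21, 19, 9, 41, 4, 49, 1.
The distinct values are {0, 1, 3, 4, 5, 7, 9, 12, 15, 16, 17, 19, 20, 21, 22, 25, 26, 27, 28, 29, 35, 36, 41, 45, 46, 48, 49, 51, 53, 57}; there are 30 of them.

30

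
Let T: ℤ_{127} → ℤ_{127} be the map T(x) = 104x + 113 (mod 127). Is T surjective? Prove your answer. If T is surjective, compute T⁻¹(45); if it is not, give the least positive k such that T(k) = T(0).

14

Since gcd(104, 127) = 1, 104 is invertible modulo 127. Euclid's algorithm: 127 = 1·104 + 23, 104 = 4·23 + 12, 23 = 1·12 + 11, 12 = 1·11 + 1; back-substituting gives 1 = 11·104 − 9·127, so 104⁻¹ ≡ 11 (mod 127).
Then y ↦ 11(y − 113) is a two-sided inverse to T, so every y ∈ ℤ_{127} has a preimage.
Therefore T is surjective.
Since T is surjective, we compute T⁻¹(45): solve 104x + 113 ≡ 45 (mod 127), i.e. 104x ≡ 59 (mod 127).
Multiplying by 104⁻¹ = 11 gives x ≡ 11·59 = 649 = 5·127 + 14 ≡ 14 (mod 127).
Check: T(14) = 104·14 + 113 = 1569 = 12·127 + 45 ≡ 45 (mod 127).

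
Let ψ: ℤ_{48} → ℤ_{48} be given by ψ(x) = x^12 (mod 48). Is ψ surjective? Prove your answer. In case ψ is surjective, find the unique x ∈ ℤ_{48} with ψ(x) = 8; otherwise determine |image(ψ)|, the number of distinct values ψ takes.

4

ψ(2): Repeated squaring mod 48: 2^1 ≡ 2, 2^2 ≡ 2² = 4, 2^4 ≡ 4² = 16, 2^8 ≡ 16² = 256 ≡ 16. Since 12 = 8 + 4, 2^12 ≡ 16·16: 16·16 = 256 ≡ 16. So 2^12 ≡ 16 (mod 48).
ψ(4): Repeated squaring mod 48: 4^1 ≡ 4, 4^2 ≡ 4² = 16, 4^4 ≡ 16² = 256 ≡ 16, 4^8 ≡ 16² = 256 ≡ 16. Since 12 = 8 + 4, 4^12 ≡ 16·16: 16·16 = 256 ≡ 16. So 4^12 ≡ 16 (mod 48).
So ψ(2) = ψ(4) = 16 while 2 ≠ 4, thus ψ is not injective.
A non-injective map from the 48-element set ℤ_{48} to itself takes at most 47 distinct values, so it cannot be surjective. So ψ is not surjective.
Since ψ is not surjective, we determine |image(ψ)|. Computing x^12 mod 48 for each x (by repeated squaring, reducing mod 48 at every step), the values ψ(0), ψ(1), …, ψ(47) are: 0, 1, 16, 33, 16, 1, 0, 1, 16, 33, 16, 1, 0, 1, 16, 33, 16, 1, 0, 1, 16, 33, 16, 1, 0, 1, 16, 33, 16, 1, 0, 1, 16, 33, 16, 1, 0, 1, 16, 33, 16, 1, 0, 1, 16, 33, 16, 1.
The distinct values are {0, 1, 16, 33}; there are 4 of them.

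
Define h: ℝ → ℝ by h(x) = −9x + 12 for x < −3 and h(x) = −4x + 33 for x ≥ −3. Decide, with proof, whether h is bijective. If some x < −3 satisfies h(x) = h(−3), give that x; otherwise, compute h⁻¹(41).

Both pieces are strictly decreasing (slopes −9 and −4), so each is injective on its own interval.
The left piece maps (−∞, −3) onto (39, ∞); the right piece maps [−3, ∞) onto (−∞, 45].
These images overlap. In particular h(−3) = 45 (right piece), and solving −9x + 12 = 45 on the left piece gives x = −11/3 < −3.
So h(−11/3) = h(−3) with −11/3 ≠ −3, and h is not injective, hence not bijective. This x = −11/3 is the requested value below −3.

-11/3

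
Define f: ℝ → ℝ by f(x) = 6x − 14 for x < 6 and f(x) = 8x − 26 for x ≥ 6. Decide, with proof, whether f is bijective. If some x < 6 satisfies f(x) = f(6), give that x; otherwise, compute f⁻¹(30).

7

Both pieces are strictly increasing (slopes 6 and 8), so each is injective on its own interval.
The left piece maps (−∞, 6) onto (−∞, 22); the right piece maps [6, ∞) onto [22, ∞).
Since 22 = 22, the images partition ℝ: f is injective and surjective, hence bijective.
Because the two images are disjoint, no x < 6 has f(x) = f(6), so we compute f⁻¹(30): 30 lies in [22, ∞), so solve 8x − 26 = 30: x = (30 + 26)/8 = 7.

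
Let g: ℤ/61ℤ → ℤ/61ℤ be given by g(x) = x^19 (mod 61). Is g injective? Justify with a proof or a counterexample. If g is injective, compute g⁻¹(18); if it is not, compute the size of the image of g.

6

Since 61 is prime, the nonzero elements of ℤ/61ℤ form a cyclic group of order 60.
As gcd(19, 60) = 1, raising to the 19th power is a bijection on this group: if x_1^19 ≡ x_2^19 then (x_1x_2^{−1})^19 = 1, and the only element of order dividing gcd(19, 60) = 1 is 1, so x_1 = x_2.
With g(0) = 0 this makes g injective on all of ℤ/61ℤ, hence bijective (finite equal-size domain and codomain). In particular g is injective.
Since g is injective, we find the preimage of 18. The inverse of x ↦ x^19 on (ℤ/61ℤ)^× is x ↦ x^19, because 19·19 = 361 = 6·60 + 1 ≡ 1 (mod 60) and x^{60} = 1 for x ≠ 0 (Fermat). So g⁻¹(18) = 18^19 mod 61.
Repeated squaring mod 61: 18^1 ≡ 18, 18^2 ≡ 18² = 324 ≡ 19, 18^4 ≡ 19² = 361 ≡ 56, 18^8 ≡ 56² = 3136 ≡ 25, 18^16 ≡ 25² = 625 ≡ 15. Since 19 = 16 + 2 + 1, 18^19 ≡ 15·19·18: 15·19 = 285 ≡ 41, then 41·18 = 738 ≡ 6. So 18^19 ≡ 6 (mod 61).
Hence g⁻¹(18) = 6.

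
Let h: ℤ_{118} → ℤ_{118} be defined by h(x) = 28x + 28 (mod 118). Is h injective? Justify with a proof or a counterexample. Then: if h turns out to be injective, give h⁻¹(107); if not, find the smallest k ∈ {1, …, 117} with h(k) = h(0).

We have gcd(28, 118) = 2 > 1. Taking u = 0 and v = 59: h(0) = 28 and h(59) = 28·59 + 28 = 1680 ≡ 28 (mod 118).
So h(0) = h(59) while 0 ≠ 59, therefore h is not injective.
Since h is not injective, we find the least positive k with h(k) = h(0): this means 28k ≡ 0 (mod 118), i.e. 118 ∣ 28k. Since gcd(28, 118) = 2, dividing through by 2 this holds exactly when 59 ∣ 14k, and as gcd(14, 59) = 1, exactly when 59 ∣ k.
The smallest positive such k is 59.

59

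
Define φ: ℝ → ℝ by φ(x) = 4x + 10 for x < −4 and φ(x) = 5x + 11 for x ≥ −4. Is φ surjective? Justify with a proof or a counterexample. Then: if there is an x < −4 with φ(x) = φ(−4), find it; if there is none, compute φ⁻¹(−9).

-19/4

Both pieces are strictly increasing (slopes 4 and 5), so each is injective on its own interval.
The left piece maps (−∞, −4) onto (−∞, −6); the right piece maps [−4, ∞) onto [−9, ∞).
The union (−∞, −6) ∪ [−9, ∞) covers ℝ, so φ is surjective.
For the follow-up: the images overlap, so an x < −4 with φ(x) = φ(−4) exists. φ(−4) = −9; solving 4x + 10 = −9 for x < −4 gives x = (−9 − 10)/4 = −19/4.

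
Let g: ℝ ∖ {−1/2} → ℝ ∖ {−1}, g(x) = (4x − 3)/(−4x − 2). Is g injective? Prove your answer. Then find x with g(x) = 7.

-11/32

Suppose g(s) = g(t). Cross-multiplying: (4s − 3)(−4t − 2) = (4t − 3)(−4s − 2).
Expanding both sides and cancelling the symmetric terms leaves −20·(s − t) = 0. Since −20 ≠ 0, s = t. So g is injective.
Solving g(x) = 7: cross-multiplying gives 4x − 3 = 7(−4x − 2), which rearranges to 32x = −11, so x = −11/32.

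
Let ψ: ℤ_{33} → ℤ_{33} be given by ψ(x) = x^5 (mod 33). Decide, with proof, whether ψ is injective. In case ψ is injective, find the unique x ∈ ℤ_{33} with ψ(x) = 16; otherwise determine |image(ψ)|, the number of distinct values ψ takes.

9

ψ(1) = 1^5 = 1.
ψ(4): Repeated squaring mod 33: 4^1 ≡ 4, 4^2 ≡ 4² = 16, 4^4 ≡ 16² = 256 ≡ 25. Since 5 = 4 + 1, 4^5 ≡ 25·4: 25·4 = 100 ≡ 1. So 4^5 ≡ 1 (mod 33).
So ψ(1) = ψ(4) = 1 while 1 ≠ 4, thus ψ is not injective.
Since ψ is not injective, we determine |image(ψ)|. Computing x^5 mod 33 for each x (by repeated squaring, reducing mod 33 at every step), the values ψ(0), ψ(1), …, ψ(32) are: 0, 1, 32, 12, 1, 23, 21, 10, 32, 12, 10, 11, 12, 10, 23, 12, 1, 32, 21, 10, 23, 21, 22, 23, 21, 1, 23, 12, 10, 32, 21, 1, 32.
The distinct values are {0, 1, 10, 11, 12, 21, 22, 23, 32}; there are 9 of them.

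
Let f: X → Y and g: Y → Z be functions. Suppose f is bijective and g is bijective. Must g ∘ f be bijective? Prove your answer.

bijective

Injectivity: if g(f(a)) = g(f(b)) then f(a) = f(b) (g injective) so a = b (f injective).
Surjectivity: for c ∈ Z pick b with g(b) = c, then a with f(a) = b; then (g ∘ f)(a) = c.
Hence g ∘ f is bijective.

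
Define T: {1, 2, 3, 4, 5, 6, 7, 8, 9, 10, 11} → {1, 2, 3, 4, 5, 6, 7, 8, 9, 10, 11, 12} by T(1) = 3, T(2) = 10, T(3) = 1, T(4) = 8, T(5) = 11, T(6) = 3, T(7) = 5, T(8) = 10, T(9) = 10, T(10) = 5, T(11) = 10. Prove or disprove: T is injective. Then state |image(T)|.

T(1) = 3 = T(6) with 1 ≠ 6, so T is not injective.
The image of T is {1, 3, 5, 8, 10, 11}, which has 6 elements.

6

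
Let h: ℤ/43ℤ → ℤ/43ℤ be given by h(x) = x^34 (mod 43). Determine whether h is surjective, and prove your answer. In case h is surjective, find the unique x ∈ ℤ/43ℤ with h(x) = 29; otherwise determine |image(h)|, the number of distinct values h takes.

22

h(21): Repeated squaring mod 43: 21^1 ≡ 21, 21^2 ≡ 21² = 441 ≡ 11, 21^4 ≡ 11² = 121 ≡ 35, 21^8 ≡ 35² = 1225 ≡ 21, 21^16 ≡ 21² = 441 ≡ 11, 21^32 ≡ 11² = 121 ≡ 35. Since 34 = 32 + 2, 21^34 ≡ 35·11: 35·11 = 385 ≡ 41. So 21^34 ≡ 41 (mod 43).
h(22): Repeated squaring mod 43: 22^1 ≡ 22, 22^2 ≡ 22² = 484 ≡ 11, 22^4 ≡ 11² = 121 ≡ 35, 22^8 ≡ 35² = 1225 ≡ 21, 22^16 ≡ 21² = 441 ≡ 11, 22^32 ≡ 11² = 121 ≡ 35. Since 34 = 32 + 2, 22^34 ≡ 35·11: 35·11 = 385 ≡ 41. So 22^34 ≡ 41 (mod 43).
So h(21) = h(22) = 41 while 21 ≠ 22, hence h is not injective.
A non-injective map from the 43-element set ℤ/43ℤ to itself takes at most 42 distinct values, so it cannot be surjective. So h is not surjective.
Since h is not surjective, we determine |image(h)|. Computing x^34 mod 43 for each x (by repeated squaring, reducing mod 43 at every step), the values h(0), h(1), …, h(42) are: 0, 1, 21, 31, 11, 10, 6, 36, 16, 15, 38, 4, 40, 17, 25, 9, 35, 13, 14, 23, 24, 41, 41, 24, 23, 14, 13, 35, 9, 25, 17, 40, 4, 38, 15, 16, 36, 6, 10, 11, 31, 21, 1.
The distinct values are {0, 1, 4, 6, 9, 10, 11, 13, 14, 15, 16, 17, 21, 23, 24, 25, 31, 35, 36, 38, 40, 41}; there are 22 of them.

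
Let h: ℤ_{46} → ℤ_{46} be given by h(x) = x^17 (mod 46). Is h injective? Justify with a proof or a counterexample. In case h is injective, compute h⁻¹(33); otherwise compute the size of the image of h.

Computing x^17 mod 46 for each x (by repeated squaring, reducing mod 46 at every step), the values h(0), h(1), …, h(45) are: 0, 1, 18, 39, 2, 15, 12, 19, 36, 3, 40, 37, 32, 29, 20, 33, 4, 11, 8, 21, 30, 5, 22, 23, 24, 41, 16, 25, 38, 35, 42, 13, 26, 17, 14, 9, 6, 43, 10, 27, 34, 31, 44, 7, 28, 45.
Every element of ℤ_{46} appears exactly once in this list, so h is a bijection, and in particular injective.
Since h is injective, we read off the preimage of 33 from the same table: h(15) = 33, so h⁻¹(33) = 15.

15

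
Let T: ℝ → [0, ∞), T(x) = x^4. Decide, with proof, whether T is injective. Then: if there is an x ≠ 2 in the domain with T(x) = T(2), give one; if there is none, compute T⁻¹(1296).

-2

T(2) = 16 = (−2)^4 = T(−2) (since 4 is even), with 2 ≠ −2. So T is not injective.
For the follow-up, such an x exists: taking x = −2 ∈ ℝ gives T(−2) = 16 = T(2) with −2 ≠ 2.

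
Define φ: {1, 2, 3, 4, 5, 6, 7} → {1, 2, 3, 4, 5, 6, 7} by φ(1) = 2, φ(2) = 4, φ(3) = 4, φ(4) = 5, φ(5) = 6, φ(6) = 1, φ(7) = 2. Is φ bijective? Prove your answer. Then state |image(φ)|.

5

φ(2) = 4 = φ(3) with 2 ≠ 3, so φ is not injective, hence not bijective.
The image of φ is {1, 2, 4, 5, 6}, which has 5 elements.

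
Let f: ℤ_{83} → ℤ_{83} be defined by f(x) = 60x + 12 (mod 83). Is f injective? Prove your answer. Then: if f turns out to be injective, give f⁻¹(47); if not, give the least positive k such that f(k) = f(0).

49

Suppose f(x_1) = f(x_2) in ℤ_{83}. Then 60x_1 + 12 ≡ 60x_2 + 12 (mod 83), hence 60(x_1 − x_2) ≡ 0 (mod 83).
Since gcd(60, 83) = 1, 60 is invertible modulo 83, hence x_1 − x_2 ≡ 0 (mod 83), i.e. x_1 = x_2.
Hence f is injective.
We now compute 60⁻¹ mod 83 explicitly. Euclid's algorithm: 83 = 1·60 + 23, 60 = 2·23 + 14, 23 = 1·14 + 9, 14 = 1·9 + 5, 9 = 1·5 + 4, 5 = 1·4 + 1; back-substituting gives 1 = 18·60 − 13·83, so 60⁻¹ ≡ 18 (mod 83).
Since f is injective, we find f⁻¹(47): we need 60x ≡ 47 − 12 ≡ 35 (mod 83). Using 60⁻¹ = 18: x ≡ 18·35 = 630 = 7·83 + 49, so x = 49.
Check: f(49) = 60·49 + 12 = 2952 = 35·83 + 47 ≡ 47 (mod 83).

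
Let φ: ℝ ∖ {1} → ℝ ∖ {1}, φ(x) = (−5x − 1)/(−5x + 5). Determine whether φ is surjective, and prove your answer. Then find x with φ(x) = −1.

For any y ≠ 1, solving y(−5x + 5) = −5x − 1 for x gives a well-defined x ≠ 1. So φ is surjective.
Solving φ(x) = −1: cross-multiplying gives −5x − 1 = −1(−5x + 5), which rearranges to −10x = −4, so x = 2/5.

2/5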